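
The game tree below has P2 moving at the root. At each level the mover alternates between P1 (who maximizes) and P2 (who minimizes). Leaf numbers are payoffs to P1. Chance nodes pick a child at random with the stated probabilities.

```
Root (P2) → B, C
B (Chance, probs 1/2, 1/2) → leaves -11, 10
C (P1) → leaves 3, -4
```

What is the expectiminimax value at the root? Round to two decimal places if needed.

-0.5

B (Chance): 1/2·-11 + 1/2·10 = -0.5
C (P1): max(3, -4) = 3
Root (P2): min(-0.5, 3) = -0.5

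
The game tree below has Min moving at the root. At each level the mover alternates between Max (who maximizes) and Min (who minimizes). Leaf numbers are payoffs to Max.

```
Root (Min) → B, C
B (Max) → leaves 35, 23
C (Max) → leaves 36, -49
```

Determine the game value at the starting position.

B (Max): max(35, 23) = 35
C (Max): max(36, -49) = 36
Root (Min): min(35, 36) = 35

35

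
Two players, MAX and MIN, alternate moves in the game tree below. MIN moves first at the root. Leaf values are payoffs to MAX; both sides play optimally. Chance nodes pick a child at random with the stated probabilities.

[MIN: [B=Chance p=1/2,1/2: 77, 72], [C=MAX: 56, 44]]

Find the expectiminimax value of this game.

56

B (Chance): 1/2·77 + 1/2·72 = 74.5
C (MAX): max(56, 44) = 56
Root (MIN): min(74.5, 56) = 56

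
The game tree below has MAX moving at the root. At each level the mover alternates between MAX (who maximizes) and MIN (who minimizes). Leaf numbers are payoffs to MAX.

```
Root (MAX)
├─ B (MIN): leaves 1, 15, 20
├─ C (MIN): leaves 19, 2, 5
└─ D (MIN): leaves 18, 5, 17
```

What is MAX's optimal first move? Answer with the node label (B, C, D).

B (MIN): min(1, 15, 20) = 1
C (MIN): min(19, 2, 5) = 2
D (MIN): min(18, 5, 17) = 5
Root (MAX): max(1, 2, 5) = 5
MAX picks the child with the highest value: D (value 5).

D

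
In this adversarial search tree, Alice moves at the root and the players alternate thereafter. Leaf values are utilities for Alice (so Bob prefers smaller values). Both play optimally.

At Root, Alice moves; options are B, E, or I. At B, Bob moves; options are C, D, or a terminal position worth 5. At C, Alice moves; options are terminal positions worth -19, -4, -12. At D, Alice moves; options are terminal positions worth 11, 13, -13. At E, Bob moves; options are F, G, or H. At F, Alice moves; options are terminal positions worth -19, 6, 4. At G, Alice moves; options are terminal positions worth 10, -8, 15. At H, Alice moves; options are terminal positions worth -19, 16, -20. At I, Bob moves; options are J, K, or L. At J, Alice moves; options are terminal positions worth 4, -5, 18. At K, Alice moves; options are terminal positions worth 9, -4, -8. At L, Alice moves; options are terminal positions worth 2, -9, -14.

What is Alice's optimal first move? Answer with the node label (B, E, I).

E

C (Alice): max(-19, -4, -12) = -4
D (Alice): max(11, 13, -13) = 13
B (Bob): min(-4, 13, 5) = -4
F (Alice): max(-19, 6, 4) = 6
G (Alice): max(10, -8, 15) = 15
H (Alice): max(-19, 16, -20) = 16
E (Bob): min(6, 15, 16) = 6
J (Alice): max(4, -5, 18) = 18
K (Alice): max(9, -4, -8) = 9
L (Alice): max(2, -9, -14) = 2
I (Bob): min(18, 9, 2) = 2
Root (Alice): max(-4, 6, 2) = 6
Alice picks the child with the highest value: E (value 6).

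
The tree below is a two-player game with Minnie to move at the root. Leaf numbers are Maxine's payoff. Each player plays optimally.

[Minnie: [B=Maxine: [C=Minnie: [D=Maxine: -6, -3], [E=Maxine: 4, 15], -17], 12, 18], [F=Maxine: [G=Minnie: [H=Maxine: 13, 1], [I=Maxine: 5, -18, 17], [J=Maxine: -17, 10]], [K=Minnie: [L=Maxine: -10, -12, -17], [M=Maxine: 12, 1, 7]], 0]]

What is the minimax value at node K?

-10

L: max(-10, -12, -17) = -10
M: max(12, 1, 7) = 12
K: min(-10, 12) = -10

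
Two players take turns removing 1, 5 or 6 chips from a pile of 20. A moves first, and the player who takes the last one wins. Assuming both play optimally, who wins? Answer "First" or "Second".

First

Compute winning (W) and losing (L) positions by backward induction:
i:   0  1  2  3  4  5  6  7  8  9 10 11 12 13 14 15 16 17 18 19 20
     L  W  L  W  L  W  W  W  W  W  W  L  W  L  W  L  W  W  W  W  W
Position 20 is W, so the first player wins.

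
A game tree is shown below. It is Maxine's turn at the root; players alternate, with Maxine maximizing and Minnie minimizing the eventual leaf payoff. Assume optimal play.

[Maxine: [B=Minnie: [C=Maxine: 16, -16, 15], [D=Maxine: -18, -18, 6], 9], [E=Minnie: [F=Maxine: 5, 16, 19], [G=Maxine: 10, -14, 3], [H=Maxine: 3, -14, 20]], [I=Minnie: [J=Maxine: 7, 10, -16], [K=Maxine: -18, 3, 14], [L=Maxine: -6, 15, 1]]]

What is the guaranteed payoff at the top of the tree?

C (Maxine): max(16, -16, 15) = 16
D (Maxine): max(-18, -18, 6) = 6
B (Minnie): min(16, 6, 9) = 6
F (Maxine): max(5, 16, 19) = 19
G (Maxine): max(10, -14, 3) = 10
H (Maxine): max(3, -14, 20) = 20
E (Minnie): min(19, 10, 20) = 10
J (Maxine): max(7, 10, -16) = 10
K (Maxine): max(-18, 3, 14) = 14
L (Maxine): max(-6, 15, 1) = 15
I (Minnie): min(10, 14, 15) = 10
Root (Maxine): max(6, 10, 10) = 10

10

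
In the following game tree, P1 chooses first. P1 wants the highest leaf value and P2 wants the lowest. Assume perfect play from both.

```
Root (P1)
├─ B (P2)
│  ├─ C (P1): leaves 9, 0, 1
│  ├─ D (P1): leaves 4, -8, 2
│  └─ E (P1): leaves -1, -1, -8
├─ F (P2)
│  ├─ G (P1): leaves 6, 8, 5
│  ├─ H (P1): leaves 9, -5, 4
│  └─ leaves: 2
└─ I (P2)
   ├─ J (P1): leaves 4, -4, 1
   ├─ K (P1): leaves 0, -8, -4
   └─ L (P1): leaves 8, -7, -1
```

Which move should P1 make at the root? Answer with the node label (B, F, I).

F

C (P1): max(9, 0, 1) = 9
D (P1): max(4, -8, 2) = 4
E (P1): max(-1, -1, -8) = -1
B (P2): min(9, 4, -1) = -1
G (P1): max(6, 8, 5) = 8
H (P1): max(9, -5, 4) = 9
F (P2): min(8, 9, 2) = 2
J (P1): max(4, -4, 1) = 4
K (P1): max(0, -8, -4) = 0
L (P1): max(8, -7, -1) = 8
I (P2): min(4, 0, 8) = 0
Root (P1): max(-1, 2, 0) = 2
P1 picks the child with the highest value: F (value 2).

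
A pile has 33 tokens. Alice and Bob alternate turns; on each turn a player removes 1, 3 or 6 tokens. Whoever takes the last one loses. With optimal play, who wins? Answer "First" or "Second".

First

i:   0  1  2  3  4  5  6  7  8  9 10 11 12 13 14 15 16 17 18 19 20 21 22 23 24 25 26 27 28 29 30 31 32 33
     W  L  W  L  W  L  W  W  W  W  L  W  L  W  L  W  W  W  W  L  W  L  W  L  W  W  W  W  L  W  L  W  L  W
Position 33 is W, so the first player wins.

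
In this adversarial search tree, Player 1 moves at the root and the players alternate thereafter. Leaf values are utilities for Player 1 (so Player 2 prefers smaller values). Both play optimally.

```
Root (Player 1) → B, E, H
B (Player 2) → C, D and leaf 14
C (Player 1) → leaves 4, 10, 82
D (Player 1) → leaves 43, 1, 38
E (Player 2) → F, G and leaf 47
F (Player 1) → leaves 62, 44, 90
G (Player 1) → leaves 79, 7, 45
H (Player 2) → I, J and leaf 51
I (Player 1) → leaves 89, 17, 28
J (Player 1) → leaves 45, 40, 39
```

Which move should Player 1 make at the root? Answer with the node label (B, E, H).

E

C (Player 1): max(4, 10, 82) = 82
D (Player 1): max(43, 1, 38) = 43
B (Player 2): min(82, 43, 14) = 14
F (Player 1): max(62, 44, 90) = 90
G (Player 1): max(79, 7, 45) = 79
E (Player 2): min(90, 79, 47) = 47
I (Player 1): max(89, 17, 28) = 89
J (Player 1): max(45, 40, 39) = 45
H (Player 2): min(89, 45, 51) = 45
Root (Player 1): max(14, 47, 45) = 47
Player 1 picks the child with the highest value: E (value 47).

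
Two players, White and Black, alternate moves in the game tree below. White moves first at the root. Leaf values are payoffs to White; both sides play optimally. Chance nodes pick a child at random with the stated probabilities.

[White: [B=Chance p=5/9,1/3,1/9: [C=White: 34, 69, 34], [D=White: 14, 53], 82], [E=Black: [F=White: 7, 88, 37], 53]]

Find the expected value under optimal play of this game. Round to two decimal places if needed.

C (White): max(34, 69, 34) = 69
D (White): max(14, 53) = 53
B (Chance): 5/9·69 + 1/3·53 + 1/9·82 = 65.11
F (White): max(7, 88, 37) = 88
E (Black): min(88, 53) = 53
Root (White): max(65.11, 53) = 65.11

65.11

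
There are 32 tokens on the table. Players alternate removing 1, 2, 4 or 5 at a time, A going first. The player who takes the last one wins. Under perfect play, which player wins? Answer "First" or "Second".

Positions where the player to move wins (W) vs loses (L):
i:   0  1  2  3  4  5  6  7  8  9 10 11 12 13 14 15 16 17 18 19 20 21 22 23 24 25 26 27 28 29 30 31 32
     L  W  W  L  W  W  L  W  W  L  W  W  L  W  W  L  W  W  L  W  W  L  W  W  L  W  W  L  W  W  L  W  W
Position 32 is W, so the first player wins.

First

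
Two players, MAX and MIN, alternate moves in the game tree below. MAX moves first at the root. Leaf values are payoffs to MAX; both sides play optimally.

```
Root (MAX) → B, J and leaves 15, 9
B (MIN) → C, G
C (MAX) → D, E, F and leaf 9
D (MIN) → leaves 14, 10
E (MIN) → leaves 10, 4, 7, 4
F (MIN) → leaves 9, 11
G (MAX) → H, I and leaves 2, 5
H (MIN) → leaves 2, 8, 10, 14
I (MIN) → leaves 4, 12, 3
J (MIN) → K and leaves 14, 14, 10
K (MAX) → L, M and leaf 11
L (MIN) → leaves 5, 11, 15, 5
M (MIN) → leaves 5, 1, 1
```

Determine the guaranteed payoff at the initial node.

D (MIN): min(14, 10) = 10
E (MIN): min(10, 4, 7, 4) = 4
F (MIN): min(9, 11) = 9
C (MAX): max(10, 4, 9, 9) = 10
H (MIN): min(2, 8, 10, 14) = 2
I (MIN): min(4, 12, 3) = 3
G (MAX): max(2, 3, 2, 5) = 5
B (MIN): min(10, 5) = 5
L (MIN): min(5, 11, 15, 5) = 5
M (MIN): min(5, 1, 1) = 1
K (MAX): max(5, 1, 11) = 11
J (MIN): min(11, 14, 14, 10) = 10
Root (MAX): max(5, 10, 15, 9) = 15

15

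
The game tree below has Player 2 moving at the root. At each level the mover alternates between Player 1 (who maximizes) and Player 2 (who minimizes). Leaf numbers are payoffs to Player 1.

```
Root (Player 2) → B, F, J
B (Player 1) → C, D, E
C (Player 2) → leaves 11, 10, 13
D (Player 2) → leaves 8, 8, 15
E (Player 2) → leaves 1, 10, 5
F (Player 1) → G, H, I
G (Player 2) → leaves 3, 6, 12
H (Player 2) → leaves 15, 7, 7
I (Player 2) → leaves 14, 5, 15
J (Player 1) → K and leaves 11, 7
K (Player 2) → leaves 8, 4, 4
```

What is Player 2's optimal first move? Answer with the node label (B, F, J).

F

C (Player 2): min(11, 10, 13) = 10
D (Player 2): min(8, 8, 15) = 8
E (Player 2): min(1, 10, 5) = 1
B (Player 1): max(10, 8, 1) = 10
G (Player 2): min(3, 6, 12) = 3
H (Player 2): min(15, 7, 7) = 7
I (Player 2): min(14, 5, 15) = 5
F (Player 1): max(3, 7, 5) = 7
K (Player 2): min(8, 4, 4) = 4
J (Player 1): max(4, 11, 7) = 11
Root (Player 2): min(10, 7, 11) = 7
Player 2 picks the child with the lowest value: F (value 7).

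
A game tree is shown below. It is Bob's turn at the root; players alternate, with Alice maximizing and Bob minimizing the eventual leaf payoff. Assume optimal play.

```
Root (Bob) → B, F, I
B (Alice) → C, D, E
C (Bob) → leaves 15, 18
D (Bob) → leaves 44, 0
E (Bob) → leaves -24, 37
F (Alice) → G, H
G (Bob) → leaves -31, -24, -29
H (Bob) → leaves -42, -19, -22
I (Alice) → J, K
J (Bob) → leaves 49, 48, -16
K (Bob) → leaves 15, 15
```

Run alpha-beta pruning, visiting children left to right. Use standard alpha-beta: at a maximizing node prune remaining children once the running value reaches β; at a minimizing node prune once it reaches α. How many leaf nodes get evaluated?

12

C [α=-∞,β=+∞]: v=15
D [α=15,β=+∞]: v=0
E [α=15,β=+∞]: v=-24 after child 1 ≤ α → α-cutoff, skip 1
B [α=-∞,β=+∞]: v=15
G [α=-∞,β=15]: v=-31
H [α=-31,β=15]: v=-42 after child 1 ≤ α → α-cutoff, skip 2
F [α=-∞,β=15]: v=-31
J [α=-∞,β=-31]: v=-16
I [α=-∞,β=-31]: v=-16 after child 1 ≥ β → β-cutoff, skip 1
Root [α=-∞,β=+∞]: v=-31
Leaves evaluated: 12 of 17.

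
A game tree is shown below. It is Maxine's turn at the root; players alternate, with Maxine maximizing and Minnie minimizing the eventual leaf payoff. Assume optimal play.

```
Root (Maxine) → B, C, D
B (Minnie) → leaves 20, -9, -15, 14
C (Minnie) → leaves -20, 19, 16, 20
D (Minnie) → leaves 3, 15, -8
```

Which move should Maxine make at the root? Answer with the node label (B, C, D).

D

B (Minnie): min(20, -9, -15, 14) = -15
C (Minnie): min(-20, 19, 16, 20) = -20
D (Minnie): min(3, 15, -8) = -8
Root (Maxine): max(-15, -20, -8) = -8
Maxine picks the child with the highest value: D (value -8).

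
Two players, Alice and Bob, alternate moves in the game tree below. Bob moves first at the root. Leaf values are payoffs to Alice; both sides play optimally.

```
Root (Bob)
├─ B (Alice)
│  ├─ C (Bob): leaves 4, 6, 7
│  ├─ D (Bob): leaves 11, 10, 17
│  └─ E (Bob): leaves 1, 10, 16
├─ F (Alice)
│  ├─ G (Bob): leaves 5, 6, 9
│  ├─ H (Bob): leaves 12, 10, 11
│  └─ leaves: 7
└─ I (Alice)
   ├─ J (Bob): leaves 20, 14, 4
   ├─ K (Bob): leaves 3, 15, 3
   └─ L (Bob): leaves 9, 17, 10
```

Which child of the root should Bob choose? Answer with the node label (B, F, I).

C (Bob): min(4, 6, 7) = 4
D (Bob): min(11, 10, 17) = 10
E (Bob): min(1, 10, 16) = 1
B (Alice): max(4, 10, 1) = 10
G (Bob): min(5, 6, 9) = 5
H (Bob): min(12, 10, 11) = 10
F (Alice): max(5, 10, 7) = 10
J (Bob): min(20, 14, 4) = 4
K (Bob): min(3, 15, 3) = 3
L (Bob): min(9, 17, 10) = 9
I (Alice): max(4, 3, 9) = 9
Root (Bob): min(10, 10, 9) = 9
Bob picks the child with the lowest value: I (value 9).

I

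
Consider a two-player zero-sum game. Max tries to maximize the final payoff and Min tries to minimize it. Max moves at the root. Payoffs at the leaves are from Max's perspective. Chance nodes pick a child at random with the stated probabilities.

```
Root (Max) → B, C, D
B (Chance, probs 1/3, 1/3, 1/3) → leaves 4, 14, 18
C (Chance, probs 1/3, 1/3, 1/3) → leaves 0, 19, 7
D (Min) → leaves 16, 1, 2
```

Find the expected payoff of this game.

12

B (Chance): 1/3·4 + 1/3·14 + 1/3·18 = 12
C (Chance): 1/3·0 + 1/3·19 + 1/3·7 = 8.67
D (Min): min(16, 1, 2) = 1
Root (Max): max(12, 8.67, 1) = 12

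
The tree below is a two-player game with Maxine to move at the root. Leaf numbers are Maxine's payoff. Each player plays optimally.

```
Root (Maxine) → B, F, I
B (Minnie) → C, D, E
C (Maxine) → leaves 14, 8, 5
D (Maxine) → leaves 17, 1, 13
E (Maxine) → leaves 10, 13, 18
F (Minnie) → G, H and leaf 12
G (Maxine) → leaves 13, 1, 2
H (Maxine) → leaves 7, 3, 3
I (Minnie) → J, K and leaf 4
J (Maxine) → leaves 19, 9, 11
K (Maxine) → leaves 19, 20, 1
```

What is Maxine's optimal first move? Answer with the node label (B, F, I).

B

C (Maxine): max(14, 8, 5) = 14
D (Maxine): max(17, 1, 13) = 17
E (Maxine): max(10, 13, 18) = 18
B (Minnie): min(14, 17, 18) = 14
G (Maxine): max(13, 1, 2) = 13
H (Maxine): max(7, 3, 3) = 7
F (Minnie): min(13, 7, 12) = 7
J (Maxine): max(19, 9, 11) = 19
K (Maxine): max(19, 20, 1) = 20
I (Minnie): min(19, 20, 4) = 4
Root (Maxine): max(14, 7, 4) = 14
Maxine picks the child with the highest value: B (value 14).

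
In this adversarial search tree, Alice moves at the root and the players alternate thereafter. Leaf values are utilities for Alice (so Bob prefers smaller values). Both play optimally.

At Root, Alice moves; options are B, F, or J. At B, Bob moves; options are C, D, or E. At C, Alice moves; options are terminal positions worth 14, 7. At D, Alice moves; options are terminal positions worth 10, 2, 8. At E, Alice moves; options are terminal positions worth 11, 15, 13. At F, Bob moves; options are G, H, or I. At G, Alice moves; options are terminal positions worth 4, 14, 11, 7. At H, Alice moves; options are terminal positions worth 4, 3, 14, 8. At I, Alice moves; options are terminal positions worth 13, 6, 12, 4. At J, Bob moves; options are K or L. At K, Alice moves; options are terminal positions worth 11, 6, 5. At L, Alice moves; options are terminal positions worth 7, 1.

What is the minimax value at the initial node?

C (Alice): max(14, 7) = 14
D (Alice): max(10, 2, 8) = 10
E (Alice): max(11, 15, 13) = 15
B (Bob): min(14, 10, 15) = 10
G (Alice): max(4, 14, 11, 7) = 14
H (Alice): max(4, 3, 14, 8) = 14
I (Alice): max(13, 6, 12, 4) = 13
F (Bob): min(14, 14, 13) = 13
K (Alice): max(11, 6, 5) = 11
L (Alice): max(7, 1) = 7
J (Bob): min(11, 7) = 7
Root (Alice): max(10, 13, 7) = 13

13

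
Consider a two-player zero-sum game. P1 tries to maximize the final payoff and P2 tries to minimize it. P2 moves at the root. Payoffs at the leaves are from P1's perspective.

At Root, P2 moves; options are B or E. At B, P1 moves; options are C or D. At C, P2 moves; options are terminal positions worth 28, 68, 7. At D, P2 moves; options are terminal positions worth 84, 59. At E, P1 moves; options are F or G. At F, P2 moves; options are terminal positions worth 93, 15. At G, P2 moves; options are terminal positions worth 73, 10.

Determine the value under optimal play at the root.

C (P2): min(28, 68, 7) = 7
D (P2): min(84, 59) = 59
B (P1): max(7, 59) = 59
F (P2): min(93, 15) = 15
G (P2): min(73, 10) = 10
E (P1): max(15, 10) = 15
Root (P2): min(59, 15) = 15

15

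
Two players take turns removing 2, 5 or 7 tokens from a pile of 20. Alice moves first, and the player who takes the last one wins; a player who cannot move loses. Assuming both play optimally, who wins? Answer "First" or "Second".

First

i:   0  1  2  3  4  5  6  7  8  9 10 11 12 13 14 15 16 17 18 19 20
     L  L  W  W  L  W  W  W  W  W  L  W  W  L  L  W  W  W  W  W  W
Position 20 is W, so the first player wins.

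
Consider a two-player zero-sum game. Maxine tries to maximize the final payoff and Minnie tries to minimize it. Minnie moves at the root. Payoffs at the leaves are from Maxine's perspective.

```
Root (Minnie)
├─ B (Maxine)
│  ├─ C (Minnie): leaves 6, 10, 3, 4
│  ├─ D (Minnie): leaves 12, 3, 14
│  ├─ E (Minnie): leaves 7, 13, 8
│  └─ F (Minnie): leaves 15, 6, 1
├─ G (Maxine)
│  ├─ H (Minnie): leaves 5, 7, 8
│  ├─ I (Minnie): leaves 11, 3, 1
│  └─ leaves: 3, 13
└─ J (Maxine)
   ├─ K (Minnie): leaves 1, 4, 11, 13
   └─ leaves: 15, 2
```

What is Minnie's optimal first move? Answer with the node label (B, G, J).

B

C (Minnie): min(6, 10, 3, 4) = 3
D (Minnie): min(12, 3, 14) = 3
E (Minnie): min(7, 13, 8) = 7
F (Minnie): min(15, 6, 1) = 1
B (Maxine): max(3, 3, 7, 1) = 7
H (Minnie): min(5, 7, 8) = 5
I (Minnie): min(11, 3, 1) = 1
G (Maxine): max(5, 1, 3, 13) = 13
K (Minnie): min(1, 4, 11, 13) = 1
J (Maxine): max(1, 15, 2) = 15
Root (Minnie): min(7, 13, 15) = 7
Minnie picks the child with the lowest value: B (value 7).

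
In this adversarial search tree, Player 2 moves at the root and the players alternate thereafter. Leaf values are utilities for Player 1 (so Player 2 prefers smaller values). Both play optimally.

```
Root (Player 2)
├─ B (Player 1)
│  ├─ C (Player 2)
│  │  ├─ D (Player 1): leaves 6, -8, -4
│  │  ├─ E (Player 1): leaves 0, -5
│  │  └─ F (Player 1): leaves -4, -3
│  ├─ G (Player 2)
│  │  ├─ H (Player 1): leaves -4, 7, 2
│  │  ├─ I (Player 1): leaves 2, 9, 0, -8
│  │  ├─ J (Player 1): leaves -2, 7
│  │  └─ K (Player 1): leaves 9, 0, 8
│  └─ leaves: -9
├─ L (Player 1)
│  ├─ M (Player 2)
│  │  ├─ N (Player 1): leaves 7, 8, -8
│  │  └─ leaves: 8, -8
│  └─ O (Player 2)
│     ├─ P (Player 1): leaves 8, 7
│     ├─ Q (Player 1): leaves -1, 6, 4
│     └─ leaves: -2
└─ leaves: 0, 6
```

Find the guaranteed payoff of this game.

-2

D (Player 1): max(6, -8, -4) = 6
E (Player 1): max(0, -5) = 0
F (Player 1): max(-4, -3) = -3
C (Player 2): min(6, 0, -3) = -3
H (Player 1): max(-4, 7, 2) = 7
I (Player 1): max(2, 9, 0, -8) = 9
J (Player 1): max(-2, 7) = 7
K (Player 1): max(9, 0, 8) = 9
G (Player 2): min(7, 9, 7, 9) = 7
B (Player 1): max(-3, 7, -9) = 7
N (Player 1): max(7, 8, -8) = 8
M (Player 2): min(8, 8, -8) = -8
P (Player 1): max(8, 7) = 8
Q (Player 1): max(-1, 6, 4) = 6
O (Player 2): min(8, 6, -2) = -2
L (Player 1): max(-8, -2) = -2
Root (Player 2): min(7, -2, 0, 6) = -2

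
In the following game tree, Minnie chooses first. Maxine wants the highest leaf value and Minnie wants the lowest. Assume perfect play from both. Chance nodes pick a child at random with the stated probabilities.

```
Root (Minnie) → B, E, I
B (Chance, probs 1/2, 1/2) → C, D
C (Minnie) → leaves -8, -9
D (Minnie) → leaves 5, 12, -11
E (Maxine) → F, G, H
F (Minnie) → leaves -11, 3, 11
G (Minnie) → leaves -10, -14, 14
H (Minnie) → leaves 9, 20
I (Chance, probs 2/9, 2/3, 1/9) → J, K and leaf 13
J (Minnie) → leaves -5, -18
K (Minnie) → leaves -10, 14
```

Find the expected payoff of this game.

C (Minnie): min(-8, -9) = -9
D (Minnie): min(5, 12, -11) = -11
B (Chance): 1/2·-9 + 1/2·-11 = -10
F (Minnie): min(-11, 3, 11) = -11
G (Minnie): min(-10, -14, 14) = -14
H (Minnie): min(9, 20) = 9
E (Maxine): max(-11, -14, 9) = 9
J (Minnie): min(-5, -18) = -18
K (Minnie): min(-10, 14) = -10
I (Chance): 2/9·-18 + 2/3·-10 + 1/9·13 = -9.22
Root (Minnie): min(-10, 9, -9.22) = -10

-10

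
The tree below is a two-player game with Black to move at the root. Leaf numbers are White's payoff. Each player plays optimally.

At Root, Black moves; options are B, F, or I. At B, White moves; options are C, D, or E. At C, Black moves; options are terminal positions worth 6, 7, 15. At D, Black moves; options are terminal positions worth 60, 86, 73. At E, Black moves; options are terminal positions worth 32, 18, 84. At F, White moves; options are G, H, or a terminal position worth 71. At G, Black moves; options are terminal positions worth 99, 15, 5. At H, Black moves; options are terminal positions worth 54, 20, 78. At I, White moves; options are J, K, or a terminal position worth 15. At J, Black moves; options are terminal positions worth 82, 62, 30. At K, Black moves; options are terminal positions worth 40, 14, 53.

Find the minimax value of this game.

30

C (Black): min(6, 7, 15) = 6
D (Black): min(60, 86, 73) = 60
E (Black): min(32, 18, 84) = 18
B (White): max(6, 60, 18) = 60
G (Black): min(99, 15, 5) = 5
H (Black): min(54, 20, 78) = 20
F (White): max(5, 20, 71) = 71
J (Black): min(82, 62, 30) = 30
K (Black): min(40, 14, 53) = 14
I (White): max(30, 14, 15) = 30
Root (Black): min(60, 71, 30) = 30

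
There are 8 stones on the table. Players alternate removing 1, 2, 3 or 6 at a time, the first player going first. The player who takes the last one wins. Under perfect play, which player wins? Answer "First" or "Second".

W/L table (W = player to move can force a win):
i:   0  1  2  3  4  5  6  7  8
     L  W  W  W  L  W  W  W  L
Position 8 is L, so the second player wins.

Second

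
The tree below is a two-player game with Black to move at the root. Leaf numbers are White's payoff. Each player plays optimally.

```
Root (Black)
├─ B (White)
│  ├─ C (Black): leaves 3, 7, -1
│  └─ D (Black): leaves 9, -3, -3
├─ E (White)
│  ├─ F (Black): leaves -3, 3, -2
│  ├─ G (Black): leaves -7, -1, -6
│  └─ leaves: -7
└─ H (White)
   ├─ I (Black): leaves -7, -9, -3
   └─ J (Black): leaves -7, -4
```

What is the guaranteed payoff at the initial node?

C (Black): min(3, 7, -1) = -1
D (Black): min(9, -3, -3) = -3
B (White): max(-1, -3) = -1
F (Black): min(-3, 3, -2) = -3
G (Black): min(-7, -1, -6) = -7
E (White): max(-3, -7, -7) = -3
I (Black): min(-7, -9, -3) = -9
J (Black): min(-7, -4) = -7
H (White): max(-9, -7) = -7
Root (Black): min(-1, -3, -7) = -7

-7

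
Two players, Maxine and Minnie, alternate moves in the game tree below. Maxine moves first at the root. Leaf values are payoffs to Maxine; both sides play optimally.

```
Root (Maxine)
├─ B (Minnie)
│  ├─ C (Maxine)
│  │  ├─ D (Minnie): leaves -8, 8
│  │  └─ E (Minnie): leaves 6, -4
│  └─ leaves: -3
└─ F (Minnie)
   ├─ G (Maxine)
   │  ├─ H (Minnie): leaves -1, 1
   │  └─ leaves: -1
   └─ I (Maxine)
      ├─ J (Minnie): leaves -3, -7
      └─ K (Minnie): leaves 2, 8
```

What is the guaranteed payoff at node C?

D: min(-8, 8) = -8
E: min(6, -4) = -4
C: max(-8, -4) = -4

-4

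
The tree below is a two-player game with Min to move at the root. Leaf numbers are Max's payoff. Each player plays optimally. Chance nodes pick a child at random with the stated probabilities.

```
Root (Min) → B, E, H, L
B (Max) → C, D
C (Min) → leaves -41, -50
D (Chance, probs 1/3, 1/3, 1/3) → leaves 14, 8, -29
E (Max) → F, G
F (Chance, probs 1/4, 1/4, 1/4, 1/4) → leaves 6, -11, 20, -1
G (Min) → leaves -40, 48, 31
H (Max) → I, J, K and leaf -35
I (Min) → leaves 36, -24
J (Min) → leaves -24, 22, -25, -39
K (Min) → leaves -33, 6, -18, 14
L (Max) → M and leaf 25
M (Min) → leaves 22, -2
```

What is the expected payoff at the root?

-24

C (Min): min(-41, -50) = -50
D (Chance): 1/3·14 + 1/3·8 + 1/3·-29 = -2.33
B (Max): max(-50, -2.33) = -2.33
F (Chance): 1/4·6 + 1/4·-11 + 1/4·20 + 1/4·-1 = 3.5
G (Min): min(-40, 48, 31) = -40
E (Max): max(3.5, -40) = 3.5
I (Min): min(36, -24) = -24
J (Min): min(-24, 22, -25, -39) = -39
K (Min): min(-33, 6, -18, 14) = -33
H (Max): max(-24, -39, -33, -35) = -24
M (Min): min(22, -2) = -2
L (Max): max(-2, 25) = 25
Root (Min): min(-2.33, 3.5, -24, 25) = -24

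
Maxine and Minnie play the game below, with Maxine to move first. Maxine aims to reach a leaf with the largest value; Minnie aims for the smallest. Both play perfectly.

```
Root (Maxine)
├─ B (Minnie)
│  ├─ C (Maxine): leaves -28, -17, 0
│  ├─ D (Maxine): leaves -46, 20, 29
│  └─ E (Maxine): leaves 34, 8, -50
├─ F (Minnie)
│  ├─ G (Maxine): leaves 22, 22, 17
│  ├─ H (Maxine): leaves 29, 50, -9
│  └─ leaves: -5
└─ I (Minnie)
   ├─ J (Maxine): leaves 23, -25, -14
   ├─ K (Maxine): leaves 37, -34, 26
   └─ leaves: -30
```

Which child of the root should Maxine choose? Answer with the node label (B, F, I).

B

C (Maxine): max(-28, -17, 0) = 0
D (Maxine): max(-46, 20, 29) = 29
E (Maxine): max(34, 8, -50) = 34
B (Minnie): min(0, 29, 34) = 0
G (Maxine): max(22, 22, 17) = 22
H (Maxine): max(29, 50, -9) = 50
F (Minnie): min(22, 50, -5) = -5
J (Maxine): max(23, -25, -14) = 23
K (Maxine): max(37, -34, 26) = 37
I (Minnie): min(23, 37, -30) = -30
Root (Maxine): max(0, -5, -30) = 0
Maxine picks the child with the highest value: B (value 0).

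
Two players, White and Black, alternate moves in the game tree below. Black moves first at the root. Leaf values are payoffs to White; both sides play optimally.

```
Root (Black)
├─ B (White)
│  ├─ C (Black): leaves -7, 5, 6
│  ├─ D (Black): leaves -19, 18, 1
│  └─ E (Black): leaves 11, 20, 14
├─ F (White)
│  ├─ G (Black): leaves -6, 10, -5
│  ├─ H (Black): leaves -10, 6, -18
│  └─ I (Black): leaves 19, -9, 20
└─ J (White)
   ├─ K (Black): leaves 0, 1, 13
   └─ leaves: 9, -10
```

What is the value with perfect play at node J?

9

K: min(0, 1, 13) = 0
J: max(0, 9, -10) = 9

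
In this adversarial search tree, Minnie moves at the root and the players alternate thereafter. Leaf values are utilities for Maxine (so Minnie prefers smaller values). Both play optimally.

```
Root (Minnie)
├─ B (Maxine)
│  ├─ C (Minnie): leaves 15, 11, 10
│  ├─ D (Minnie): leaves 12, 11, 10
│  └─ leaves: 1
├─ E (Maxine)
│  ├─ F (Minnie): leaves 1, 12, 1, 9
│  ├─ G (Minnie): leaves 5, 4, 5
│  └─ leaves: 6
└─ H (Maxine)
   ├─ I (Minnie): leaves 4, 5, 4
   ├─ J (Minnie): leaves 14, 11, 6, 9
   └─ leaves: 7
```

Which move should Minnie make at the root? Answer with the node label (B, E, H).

E

C (Minnie): min(15, 11, 10) = 10
D (Minnie): min(12, 11, 10) = 10
B (Maxine): max(10, 10, 1) = 10
F (Minnie): min(1, 12, 1, 9) = 1
G (Minnie): min(5, 4, 5) = 4
E (Maxine): max(1, 4, 6) = 6
I (Minnie): min(4, 5, 4) = 4
J (Minnie): min(14, 11, 6, 9) = 6
H (Maxine): max(4, 6, 7) = 7
Root (Minnie): min(10, 6, 7) = 6
Minnie picks the child with the lowest value: E (value 6).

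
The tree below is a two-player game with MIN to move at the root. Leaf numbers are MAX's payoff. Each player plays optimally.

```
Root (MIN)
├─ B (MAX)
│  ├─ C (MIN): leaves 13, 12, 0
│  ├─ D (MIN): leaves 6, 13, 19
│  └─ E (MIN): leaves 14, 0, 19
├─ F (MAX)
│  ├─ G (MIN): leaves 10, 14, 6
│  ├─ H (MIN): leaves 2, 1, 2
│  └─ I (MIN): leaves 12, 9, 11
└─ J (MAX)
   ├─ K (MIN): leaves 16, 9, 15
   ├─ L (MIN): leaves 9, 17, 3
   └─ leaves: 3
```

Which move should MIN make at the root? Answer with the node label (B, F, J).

C (MIN): min(13, 12, 0) = 0
D (MIN): min(6, 13, 19) = 6
E (MIN): min(14, 0, 19) = 0
B (MAX): max(0, 6, 0) = 6
G (MIN): min(10, 14, 6) = 6
H (MIN): min(2, 1, 2) = 1
I (MIN): min(12, 9, 11) = 9
F (MAX): max(6, 1, 9) = 9
K (MIN): min(16, 9, 15) = 9
L (MIN): min(9, 17, 3) = 3
J (MAX): max(9, 3, 3) = 9
Root (MIN): min(6, 9, 9) = 6
MIN picks the child with the lowest value: B (value 6).

B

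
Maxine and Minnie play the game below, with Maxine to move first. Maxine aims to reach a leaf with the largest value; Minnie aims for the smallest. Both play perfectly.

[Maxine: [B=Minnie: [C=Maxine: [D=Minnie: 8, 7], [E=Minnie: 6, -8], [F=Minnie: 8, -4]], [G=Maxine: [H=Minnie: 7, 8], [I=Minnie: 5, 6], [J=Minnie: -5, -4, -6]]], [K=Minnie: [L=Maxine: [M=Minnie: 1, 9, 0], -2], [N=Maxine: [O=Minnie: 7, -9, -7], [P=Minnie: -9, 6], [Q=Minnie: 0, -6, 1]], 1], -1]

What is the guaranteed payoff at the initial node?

7

D (Minnie): min(8, 7) = 7
E (Minnie): min(6, -8) = -8
F (Minnie): min(8, -4) = -4
C (Maxine): max(7, -8, -4) = 7
H (Minnie): min(7, 8) = 7
I (Minnie): min(5, 6) = 5
J (Minnie): min(-5, -4, -6) = -6
G (Maxine): max(7, 5, -6) = 7
B (Minnie): min(7, 7) = 7
M (Minnie): min(1, 9, 0) = 0
L (Maxine): max(0, -2) = 0
O (Minnie): min(7, -9, -7) = -9
P (Minnie): min(-9, 6) = -9
Q (Minnie): min(0, -6, 1) = -6
N (Maxine): max(-9, -9, -6) = -6
K (Minnie): min(0, -6, 1) = -6
Root (Maxine): max(7, -6, -1) = 7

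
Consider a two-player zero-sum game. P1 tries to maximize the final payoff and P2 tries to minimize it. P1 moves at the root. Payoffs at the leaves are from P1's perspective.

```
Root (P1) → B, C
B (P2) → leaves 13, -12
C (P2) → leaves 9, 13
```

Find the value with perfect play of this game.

B (P2): min(13, -12) = -12
C (P2): min(9, 13) = 9
Root (P1): max(-12, 9) = 9

9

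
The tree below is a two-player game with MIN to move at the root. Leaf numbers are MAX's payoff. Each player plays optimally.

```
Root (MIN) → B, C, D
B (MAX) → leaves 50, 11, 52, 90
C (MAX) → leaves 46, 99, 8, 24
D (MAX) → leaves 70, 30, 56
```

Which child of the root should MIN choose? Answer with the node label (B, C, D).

D

B (MAX): max(50, 11, 52, 90) = 90
C (MAX): max(46, 99, 8, 24) = 99
D (MAX): max(70, 30, 56) = 70
Root (MIN): min(90, 99, 70) = 70
MIN picks the child with the lowest value: D (value 70).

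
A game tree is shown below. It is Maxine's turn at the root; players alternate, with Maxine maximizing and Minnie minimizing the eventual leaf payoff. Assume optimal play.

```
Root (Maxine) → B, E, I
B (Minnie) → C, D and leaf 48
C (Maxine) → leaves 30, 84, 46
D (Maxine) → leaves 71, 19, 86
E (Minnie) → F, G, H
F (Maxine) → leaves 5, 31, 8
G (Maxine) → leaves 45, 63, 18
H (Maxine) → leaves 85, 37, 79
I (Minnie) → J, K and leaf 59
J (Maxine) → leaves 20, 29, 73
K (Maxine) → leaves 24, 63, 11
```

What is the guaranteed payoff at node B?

48

C: max(30, 84, 46) = 84
D: max(71, 19, 86) = 86
B: min(84, 86, 48) = 48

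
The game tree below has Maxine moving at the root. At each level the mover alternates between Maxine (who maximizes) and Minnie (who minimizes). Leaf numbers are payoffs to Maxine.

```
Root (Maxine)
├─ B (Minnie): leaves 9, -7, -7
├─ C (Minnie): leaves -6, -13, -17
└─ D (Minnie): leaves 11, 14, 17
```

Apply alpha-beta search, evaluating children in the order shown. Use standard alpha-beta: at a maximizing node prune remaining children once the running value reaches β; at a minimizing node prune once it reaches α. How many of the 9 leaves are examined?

8

B [α=-∞,β=+∞]: v=-7
C [α=-7,β=+∞]: v=-13 after child 2 ≤ α → α-cutoff, skip 1
D [α=-7,β=+∞]: v=11
Root [α=-∞,β=+∞]: v=11
Leaves evaluated: 8 of 9.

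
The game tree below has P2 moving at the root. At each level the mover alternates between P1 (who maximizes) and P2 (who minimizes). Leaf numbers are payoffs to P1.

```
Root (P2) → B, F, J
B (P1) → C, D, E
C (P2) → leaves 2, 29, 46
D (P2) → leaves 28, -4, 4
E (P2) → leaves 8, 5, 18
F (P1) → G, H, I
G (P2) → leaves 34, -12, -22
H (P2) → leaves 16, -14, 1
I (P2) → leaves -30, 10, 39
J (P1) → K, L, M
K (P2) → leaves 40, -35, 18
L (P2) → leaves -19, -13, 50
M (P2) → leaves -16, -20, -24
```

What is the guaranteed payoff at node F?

G: min(34, -12, -22) = -22
H: min(16, -14, 1) = -14
I: min(-30, 10, 39) = -30
F: max(-22, -14, -30) = -14

-14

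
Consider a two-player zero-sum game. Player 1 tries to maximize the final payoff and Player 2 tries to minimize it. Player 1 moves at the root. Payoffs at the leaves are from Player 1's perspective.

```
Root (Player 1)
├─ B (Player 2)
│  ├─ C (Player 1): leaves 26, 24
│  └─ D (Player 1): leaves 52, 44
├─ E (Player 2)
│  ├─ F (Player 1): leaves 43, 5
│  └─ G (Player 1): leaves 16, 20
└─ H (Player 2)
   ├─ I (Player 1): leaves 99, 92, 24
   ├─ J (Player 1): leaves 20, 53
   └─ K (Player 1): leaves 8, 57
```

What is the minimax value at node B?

26

C: max(26, 24) = 26
D: max(52, 44) = 52
B: min(26, 52) = 26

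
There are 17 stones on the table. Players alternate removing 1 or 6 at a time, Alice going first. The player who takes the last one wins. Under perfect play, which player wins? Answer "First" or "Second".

First

Positions where the player to move wins (W) vs loses (L):
i:   0  1  2  3  4  5  6  7  8  9 10 11 12 13 14 15 16 17
     L  W  L  W  L  W  W  L  W  L  W  L  W  W  L  W  L  W
Position 17 is W, so the first player wins.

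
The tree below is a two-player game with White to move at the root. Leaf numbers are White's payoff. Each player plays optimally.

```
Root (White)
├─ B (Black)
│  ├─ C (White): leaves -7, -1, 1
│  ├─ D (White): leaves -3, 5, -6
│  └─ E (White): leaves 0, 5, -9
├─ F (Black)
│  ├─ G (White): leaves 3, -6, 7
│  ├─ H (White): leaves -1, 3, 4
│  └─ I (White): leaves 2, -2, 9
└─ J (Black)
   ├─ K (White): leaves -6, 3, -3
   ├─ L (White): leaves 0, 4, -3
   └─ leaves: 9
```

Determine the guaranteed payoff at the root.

C (White): max(-7, -1, 1) = 1
D (White): max(-3, 5, -6) = 5
E (White): max(0, 5, -9) = 5
B (Black): min(1, 5, 5) = 1
G (White): max(3, -6, 7) = 7
H (White): max(-1, 3, 4) = 4
I (White): max(2, -2, 9) = 9
F (Black): min(7, 4, 9) = 4
K (White): max(-6, 3, -3) = 3
L (White): max(0, 4, -3) = 4
J (Black): min(3, 4, 9) = 3
Root (White): max(1, 4, 3) = 4

4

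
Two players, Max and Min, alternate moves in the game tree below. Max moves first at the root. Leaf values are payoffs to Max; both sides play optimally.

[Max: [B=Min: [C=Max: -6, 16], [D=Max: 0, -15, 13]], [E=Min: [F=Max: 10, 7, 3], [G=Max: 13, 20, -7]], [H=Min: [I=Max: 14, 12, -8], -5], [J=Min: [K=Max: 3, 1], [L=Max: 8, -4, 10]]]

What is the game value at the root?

13

C (Max): max(-6, 16) = 16
D (Max): max(0, -15, 13) = 13
B (Min): min(16, 13) = 13
F (Max): max(10, 7, 3) = 10
G (Max): max(13, 20, -7) = 20
E (Min): min(10, 20) = 10
I (Max): max(14, 12, -8) = 14
H (Min): min(14, -5) = -5
K (Max): max(3, 1) = 3
L (Max): max(8, -4, 10) = 10
J (Min): min(3, 10) = 3
Root (Max): max(13, 10, -5, 3) = 13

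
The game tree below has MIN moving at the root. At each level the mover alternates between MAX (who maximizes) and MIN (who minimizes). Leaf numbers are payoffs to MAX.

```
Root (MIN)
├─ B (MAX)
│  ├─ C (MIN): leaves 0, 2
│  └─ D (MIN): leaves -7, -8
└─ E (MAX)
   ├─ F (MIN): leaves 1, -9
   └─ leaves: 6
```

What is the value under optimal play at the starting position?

0

C (MIN): min(0, 2) = 0
D (MIN): min(-7, -8) = -8
B (MAX): max(0, -8) = 0
F (MIN): min(1, -9) = -9
E (MAX): max(-9, 6) = 6
Root (MIN): min(0, 6) = 0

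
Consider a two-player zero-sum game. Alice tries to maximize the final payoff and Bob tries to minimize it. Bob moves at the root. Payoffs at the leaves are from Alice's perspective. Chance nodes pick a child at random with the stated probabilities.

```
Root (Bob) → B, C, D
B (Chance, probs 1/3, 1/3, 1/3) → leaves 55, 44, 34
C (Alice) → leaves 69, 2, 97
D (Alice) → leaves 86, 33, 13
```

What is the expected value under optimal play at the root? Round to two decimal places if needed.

44.33

B (Chance): 1/3·55 + 1/3·44 + 1/3·34 = 44.33
C (Alice): max(69, 2, 97) = 97
D (Alice): max(86, 33, 13) = 86
Root (Bob): min(44.33, 97, 86) = 44.33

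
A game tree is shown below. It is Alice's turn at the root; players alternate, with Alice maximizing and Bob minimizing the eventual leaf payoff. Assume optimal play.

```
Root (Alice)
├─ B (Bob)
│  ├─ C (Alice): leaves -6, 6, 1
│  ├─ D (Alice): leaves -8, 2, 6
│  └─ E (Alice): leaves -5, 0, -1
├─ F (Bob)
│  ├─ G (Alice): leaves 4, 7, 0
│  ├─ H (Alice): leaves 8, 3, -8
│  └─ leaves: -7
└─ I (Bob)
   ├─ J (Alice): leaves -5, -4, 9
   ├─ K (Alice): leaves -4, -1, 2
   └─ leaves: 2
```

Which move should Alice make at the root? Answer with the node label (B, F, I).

C (Alice): max(-6, 6, 1) = 6
D (Alice): max(-8, 2, 6) = 6
E (Alice): max(-5, 0, -1) = 0
B (Bob): min(6, 6, 0) = 0
G (Alice): max(4, 7, 0) = 7
H (Alice): max(8, 3, -8) = 8
F (Bob): min(7, 8, -7) = -7
J (Alice): max(-5, -4, 9) = 9
K (Alice): max(-4, -1, 2) = 2
I (Bob): min(9, 2, 2) = 2
Root (Alice): max(0, -7, 2) = 2
Alice picks the child with the highest value: I (value 2).

I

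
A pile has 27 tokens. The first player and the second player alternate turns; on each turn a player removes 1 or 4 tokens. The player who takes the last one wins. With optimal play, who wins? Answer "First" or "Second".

i:   0  1  2  3  4  5  6  7  8  9 10 11 12 13 14 15 16 17 18 19 20 21 22 23 24 25 26 27
     L  W  L  W  W  L  W  L  W  W  L  W  L  W  W  L  W  L  W  W  L  W  L  W  W  L  W  L
Position 27 is L, so the second player wins.

Second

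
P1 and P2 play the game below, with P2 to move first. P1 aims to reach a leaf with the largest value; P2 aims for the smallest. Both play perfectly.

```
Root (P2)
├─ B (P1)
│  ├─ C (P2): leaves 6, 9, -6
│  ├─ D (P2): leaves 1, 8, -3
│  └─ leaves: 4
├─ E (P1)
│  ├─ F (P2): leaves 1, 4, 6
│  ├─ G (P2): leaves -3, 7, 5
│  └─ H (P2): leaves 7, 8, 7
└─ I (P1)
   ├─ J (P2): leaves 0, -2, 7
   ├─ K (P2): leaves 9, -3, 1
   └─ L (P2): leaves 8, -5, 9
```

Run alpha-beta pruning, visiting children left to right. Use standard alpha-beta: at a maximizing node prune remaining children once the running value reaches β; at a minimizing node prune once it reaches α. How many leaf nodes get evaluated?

C [α=-∞,β=+∞]: v=-6
D [α=-6,β=+∞]: v=-3
B [α=-∞,β=+∞]: v=4
F [α=-∞,β=4]: v=1
G [α=1,β=4]: v=-3 after child 1 ≤ α → α-cutoff, skip 2
H [α=1,β=4]: v=7
E [α=-∞,β=4]: v=7
J [α=-∞,β=4]: v=-2
K [α=-2,β=4]: v=-3 after child 2 ≤ α → α-cutoff, skip 1
L [α=-2,β=4]: v=-5 after child 2 ≤ α → α-cutoff, skip 1
I [α=-∞,β=4]: v=-2
Root [α=-∞,β=+∞]: v=-2
Leaves evaluated: 21 of 25.

21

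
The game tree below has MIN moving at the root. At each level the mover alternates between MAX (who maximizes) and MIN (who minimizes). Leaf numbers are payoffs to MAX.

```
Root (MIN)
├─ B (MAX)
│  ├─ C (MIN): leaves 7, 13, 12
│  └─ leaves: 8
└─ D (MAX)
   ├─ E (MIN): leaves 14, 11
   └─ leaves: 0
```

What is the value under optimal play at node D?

E: min(14, 11) = 11
D: max(11, 0) = 11

11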